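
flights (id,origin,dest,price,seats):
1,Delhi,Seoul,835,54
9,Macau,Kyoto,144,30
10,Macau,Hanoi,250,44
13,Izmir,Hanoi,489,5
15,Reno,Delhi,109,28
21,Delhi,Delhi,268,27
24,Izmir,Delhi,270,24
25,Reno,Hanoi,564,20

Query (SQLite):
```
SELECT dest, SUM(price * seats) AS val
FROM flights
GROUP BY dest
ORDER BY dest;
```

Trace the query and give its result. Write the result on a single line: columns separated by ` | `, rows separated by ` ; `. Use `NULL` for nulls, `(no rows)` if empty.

For each row compute price * seats.
Group by dest; take SUM of the expression per group.
  Delhi: ids {15, 21, 24} → SUM(price * seats)=16768
  Hanoi: ids {10, 13, 25} → SUM(price * seats)=24725
  Kyoto: ids {9} → SUM(price * seats)=4320
  Seoul: ids {1} → SUM(price * seats)=45090

Delhi | 16768 ; Hanoi | 24725 ; Kyoto | 4320 ; Seoul | 45090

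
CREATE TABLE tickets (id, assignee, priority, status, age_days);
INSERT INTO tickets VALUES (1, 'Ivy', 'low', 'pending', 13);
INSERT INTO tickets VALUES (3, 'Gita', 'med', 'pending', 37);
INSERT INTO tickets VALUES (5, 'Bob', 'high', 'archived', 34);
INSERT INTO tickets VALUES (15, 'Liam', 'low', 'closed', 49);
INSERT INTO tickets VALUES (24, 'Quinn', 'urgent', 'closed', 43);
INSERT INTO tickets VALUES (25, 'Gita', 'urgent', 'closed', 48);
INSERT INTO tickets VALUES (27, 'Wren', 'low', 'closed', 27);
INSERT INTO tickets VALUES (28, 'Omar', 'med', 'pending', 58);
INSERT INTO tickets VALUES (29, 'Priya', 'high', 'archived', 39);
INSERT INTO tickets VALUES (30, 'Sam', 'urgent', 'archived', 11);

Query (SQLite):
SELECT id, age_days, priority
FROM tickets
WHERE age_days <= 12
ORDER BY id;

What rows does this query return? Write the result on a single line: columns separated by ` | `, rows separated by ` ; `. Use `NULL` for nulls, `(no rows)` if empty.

30 | 11 | urgent

age_days <= 12: ids {30}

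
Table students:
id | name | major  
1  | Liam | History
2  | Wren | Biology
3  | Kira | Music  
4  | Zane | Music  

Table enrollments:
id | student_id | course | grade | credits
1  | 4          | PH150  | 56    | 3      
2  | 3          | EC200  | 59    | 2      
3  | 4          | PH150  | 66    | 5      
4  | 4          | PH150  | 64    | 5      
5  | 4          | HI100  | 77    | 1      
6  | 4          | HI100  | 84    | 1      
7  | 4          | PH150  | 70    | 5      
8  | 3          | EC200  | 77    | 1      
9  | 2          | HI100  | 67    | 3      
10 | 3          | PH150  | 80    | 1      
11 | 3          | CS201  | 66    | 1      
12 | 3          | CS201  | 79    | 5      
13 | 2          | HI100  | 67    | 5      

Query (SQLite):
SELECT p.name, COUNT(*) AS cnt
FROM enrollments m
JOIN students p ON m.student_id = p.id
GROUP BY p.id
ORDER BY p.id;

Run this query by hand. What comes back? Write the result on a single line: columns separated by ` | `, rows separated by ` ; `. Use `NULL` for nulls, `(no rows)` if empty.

Join each enrollments row to its students via student_id.
Group joined rows by students.id; compute COUNT(*) per group.
  2: ids {9, 13} → COUNT(*)=2
  3: ids {2, 8, 10, 11, 12} → COUNT(*)=5
  4: ids {1, 3, 4, 5, 6, 7} → COUNT(*)=6

Wren | 2 ; Kira | 5 ; Zane | 6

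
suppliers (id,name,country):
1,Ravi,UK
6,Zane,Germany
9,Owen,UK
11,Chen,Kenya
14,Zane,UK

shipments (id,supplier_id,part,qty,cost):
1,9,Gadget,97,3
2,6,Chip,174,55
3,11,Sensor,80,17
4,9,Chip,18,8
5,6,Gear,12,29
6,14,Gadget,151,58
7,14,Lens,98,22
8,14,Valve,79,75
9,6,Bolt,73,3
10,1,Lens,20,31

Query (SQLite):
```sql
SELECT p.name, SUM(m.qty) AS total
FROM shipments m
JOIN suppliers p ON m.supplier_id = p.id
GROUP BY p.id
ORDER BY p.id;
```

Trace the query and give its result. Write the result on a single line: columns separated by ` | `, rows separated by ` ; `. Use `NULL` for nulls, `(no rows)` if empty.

Join each shipments row to its suppliers via supplier_id.
Group joined rows by suppliers.id; compute SUM(m.qty) per group.
  1: ids {10} → SUM(m.qty)=20
  6: ids {2, 5, 9} → SUM(m.qty)=259
  9: ids {1, 4} → SUM(m.qty)=115
  11: ids {3} → SUM(m.qty)=80
  14: ids {6, 7, 8} → SUM(m.qty)=328

Ravi | 20 ; Zane | 259 ; Owen | 115 ; Chen | 80 ; Zane | 328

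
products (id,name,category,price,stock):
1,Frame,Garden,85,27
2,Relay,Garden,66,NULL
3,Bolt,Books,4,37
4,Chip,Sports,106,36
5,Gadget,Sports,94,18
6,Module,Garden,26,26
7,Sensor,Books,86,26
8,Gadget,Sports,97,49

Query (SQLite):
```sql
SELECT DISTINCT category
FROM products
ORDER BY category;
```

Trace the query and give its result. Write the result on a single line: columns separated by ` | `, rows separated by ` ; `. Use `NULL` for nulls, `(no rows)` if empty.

Collect distinct category values from products.

Books ; Garden ; Sports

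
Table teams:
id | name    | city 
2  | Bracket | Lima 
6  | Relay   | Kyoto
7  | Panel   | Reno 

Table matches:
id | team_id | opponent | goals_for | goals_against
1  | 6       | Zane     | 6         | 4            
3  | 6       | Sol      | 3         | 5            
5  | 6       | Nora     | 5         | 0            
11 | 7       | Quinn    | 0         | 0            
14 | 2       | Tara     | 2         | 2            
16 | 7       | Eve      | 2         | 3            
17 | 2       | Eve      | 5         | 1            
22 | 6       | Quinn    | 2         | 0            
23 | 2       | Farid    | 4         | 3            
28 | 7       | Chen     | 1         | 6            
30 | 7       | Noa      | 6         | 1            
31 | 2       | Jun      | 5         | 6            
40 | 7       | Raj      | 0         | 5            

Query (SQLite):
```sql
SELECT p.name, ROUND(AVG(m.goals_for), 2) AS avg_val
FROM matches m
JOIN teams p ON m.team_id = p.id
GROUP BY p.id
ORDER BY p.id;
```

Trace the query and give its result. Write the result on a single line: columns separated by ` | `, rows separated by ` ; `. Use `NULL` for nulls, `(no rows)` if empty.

Join each matches row to its teams via team_id.
Group joined rows by teams.id; compute ROUND(AVG(m.goals_for), 2) per group.
  2: ids {14, 17, 23, 31} → ROUND(AVG(m.goals_for), 2)=4
  6: ids {1, 3, 5, 22} → ROUND(AVG(m.goals_for), 2)=4
  7: ids {11, 16, 28, 30, 40} → ROUND(AVG(m.goals_for), 2)=1.8

Bracket | 4 ; Relay | 4 ; Panel | 1.8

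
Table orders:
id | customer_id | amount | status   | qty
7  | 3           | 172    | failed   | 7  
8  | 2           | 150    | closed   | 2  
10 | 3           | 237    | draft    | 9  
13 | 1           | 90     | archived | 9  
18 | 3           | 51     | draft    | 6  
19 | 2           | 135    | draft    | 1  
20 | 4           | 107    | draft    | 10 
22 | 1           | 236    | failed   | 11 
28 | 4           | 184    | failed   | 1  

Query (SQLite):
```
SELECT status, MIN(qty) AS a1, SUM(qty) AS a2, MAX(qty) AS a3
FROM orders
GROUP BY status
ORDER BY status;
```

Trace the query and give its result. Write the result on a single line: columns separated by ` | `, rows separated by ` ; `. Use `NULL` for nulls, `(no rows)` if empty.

Group orders by status.
Per group compute: MIN(qty), SUM(qty), MAX(qty).
  archived: ids {13} → MIN(qty)=9, SUM(qty)=9, MAX(qty)=9
  closed: ids {8} → MIN(qty)=2, SUM(qty)=2, MAX(qty)=2
  draft: ids {10, 18, 19, 20} → MIN(qty)=1, SUM(qty)=26, MAX(qty)=10
  failed: ids {7, 22, 28} → MIN(qty)=1, SUM(qty)=19, MAX(qty)=11

archived | 9 | 9 | 9 ; closed | 2 | 2 | 2 ; draft | 1 | 26 | 10 ; failed | 1 | 19 | 11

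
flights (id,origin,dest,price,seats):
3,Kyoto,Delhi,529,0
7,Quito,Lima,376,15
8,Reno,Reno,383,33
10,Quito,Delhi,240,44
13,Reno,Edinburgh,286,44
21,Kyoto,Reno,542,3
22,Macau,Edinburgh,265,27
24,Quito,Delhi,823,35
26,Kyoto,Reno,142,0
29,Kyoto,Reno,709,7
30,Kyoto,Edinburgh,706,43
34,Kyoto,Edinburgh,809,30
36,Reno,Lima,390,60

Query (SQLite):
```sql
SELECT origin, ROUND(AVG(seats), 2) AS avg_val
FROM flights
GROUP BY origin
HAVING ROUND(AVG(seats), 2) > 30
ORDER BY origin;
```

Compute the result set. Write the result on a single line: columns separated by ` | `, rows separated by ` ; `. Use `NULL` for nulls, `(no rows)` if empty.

Partition flights by origin; compute ROUND(AVG(seats), 2) within each group.
HAVING: keep groups where ROUND(AVG(seats), 2) > 30.
  Kyoto: ids {3, 21, 26, 29, 30, 34} → ROUND(AVG(seats), 2)=13.83
  Macau: ids {22} → ROUND(AVG(seats), 2)=27
  Quito: ids {7, 10, 24} → ROUND(AVG(seats), 2)=31.33
  Reno: ids {8, 13, 36} → ROUND(AVG(seats), 2)=45.67

Quito | 31.33 ; Reno | 45.67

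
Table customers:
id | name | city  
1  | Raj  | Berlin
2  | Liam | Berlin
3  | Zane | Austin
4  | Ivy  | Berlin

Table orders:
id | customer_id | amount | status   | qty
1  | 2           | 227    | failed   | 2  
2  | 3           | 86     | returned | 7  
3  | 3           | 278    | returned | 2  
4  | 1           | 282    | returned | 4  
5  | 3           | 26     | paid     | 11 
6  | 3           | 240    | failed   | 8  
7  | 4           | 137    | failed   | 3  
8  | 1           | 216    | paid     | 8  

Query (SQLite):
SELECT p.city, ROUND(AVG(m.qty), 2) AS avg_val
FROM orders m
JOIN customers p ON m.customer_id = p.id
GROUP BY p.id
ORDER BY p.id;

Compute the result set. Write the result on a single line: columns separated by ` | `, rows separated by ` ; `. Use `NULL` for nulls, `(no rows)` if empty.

Berlin | 6 ; Berlin | 2 ; Austin | 7 ; Berlin | 3

Join each orders row to its customers via customer_id.
Group joined rows by customers.id; compute ROUND(AVG(m.qty), 2) per group.
  1: ids {4, 8} → ROUND(AVG(m.qty), 2)=6
  2: ids {1} → ROUND(AVG(m.qty), 2)=2
  3: ids {2, 3, 5, 6} → ROUND(AVG(m.qty), 2)=7
  4: ids {7} → ROUND(AVG(m.qty), 2)=3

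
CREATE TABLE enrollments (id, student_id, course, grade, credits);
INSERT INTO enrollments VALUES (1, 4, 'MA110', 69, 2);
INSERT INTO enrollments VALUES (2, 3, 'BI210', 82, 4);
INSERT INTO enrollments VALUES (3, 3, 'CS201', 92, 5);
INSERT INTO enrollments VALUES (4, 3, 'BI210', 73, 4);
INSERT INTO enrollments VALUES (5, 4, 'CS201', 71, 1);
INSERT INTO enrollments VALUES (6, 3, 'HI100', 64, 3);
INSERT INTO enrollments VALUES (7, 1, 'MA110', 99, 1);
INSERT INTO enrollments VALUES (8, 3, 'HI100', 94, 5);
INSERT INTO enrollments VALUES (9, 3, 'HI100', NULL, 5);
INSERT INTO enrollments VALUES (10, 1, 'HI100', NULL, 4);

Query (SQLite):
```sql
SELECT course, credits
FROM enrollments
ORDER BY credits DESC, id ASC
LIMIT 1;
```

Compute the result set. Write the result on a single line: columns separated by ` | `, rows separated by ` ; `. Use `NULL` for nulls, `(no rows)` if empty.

CS201 | 5

Sort by credits desc, tiebreak id asc: (5, id=3), (5, id=8), (5, id=9), (4, id=2) …. Take first 1.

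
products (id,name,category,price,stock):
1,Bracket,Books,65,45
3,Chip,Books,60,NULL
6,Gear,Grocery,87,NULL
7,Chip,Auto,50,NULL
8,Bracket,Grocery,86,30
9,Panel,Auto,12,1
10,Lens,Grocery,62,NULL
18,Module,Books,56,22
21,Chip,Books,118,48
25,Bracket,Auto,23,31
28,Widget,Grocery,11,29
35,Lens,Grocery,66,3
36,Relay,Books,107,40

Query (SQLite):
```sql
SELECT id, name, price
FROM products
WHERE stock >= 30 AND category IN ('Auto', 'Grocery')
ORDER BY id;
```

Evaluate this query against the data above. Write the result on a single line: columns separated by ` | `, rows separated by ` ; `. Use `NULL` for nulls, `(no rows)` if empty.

8 | Bracket | 86 ; 25 | Bracket | 23

stock >= 30: ids {1, 8, 21, 25, 36}
category IN ('Auto', 'Grocery'): ids {6, 7, 8, 9, 10, 25, 28, 35}
Combine with AND.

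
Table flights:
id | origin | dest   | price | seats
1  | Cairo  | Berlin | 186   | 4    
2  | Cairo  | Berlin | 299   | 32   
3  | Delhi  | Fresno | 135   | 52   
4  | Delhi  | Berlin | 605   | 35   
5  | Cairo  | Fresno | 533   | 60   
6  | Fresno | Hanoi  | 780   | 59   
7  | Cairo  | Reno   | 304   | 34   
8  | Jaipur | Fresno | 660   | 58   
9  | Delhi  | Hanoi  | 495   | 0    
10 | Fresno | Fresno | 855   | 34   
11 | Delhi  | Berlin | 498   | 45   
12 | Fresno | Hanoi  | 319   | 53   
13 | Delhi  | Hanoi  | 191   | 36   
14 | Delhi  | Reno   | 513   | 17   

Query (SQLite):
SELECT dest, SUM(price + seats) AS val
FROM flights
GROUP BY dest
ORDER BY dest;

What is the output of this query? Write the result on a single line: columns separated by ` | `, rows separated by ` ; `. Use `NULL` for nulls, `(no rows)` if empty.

For each row compute price + seats.
Group by dest; take SUM of the expression per group.
  Berlin: ids {1, 2, 4, 11} → SUM(price + seats)=1704
  Fresno: ids {3, 5, 8, 10} → SUM(price + seats)=2387
  Hanoi: ids {6, 9, 12, 13} → SUM(price + seats)=1933
  Reno: ids {7, 14} → SUM(price + seats)=868

Berlin | 1704 ; Fresno | 2387 ; Hanoi | 1933 ; Reno | 868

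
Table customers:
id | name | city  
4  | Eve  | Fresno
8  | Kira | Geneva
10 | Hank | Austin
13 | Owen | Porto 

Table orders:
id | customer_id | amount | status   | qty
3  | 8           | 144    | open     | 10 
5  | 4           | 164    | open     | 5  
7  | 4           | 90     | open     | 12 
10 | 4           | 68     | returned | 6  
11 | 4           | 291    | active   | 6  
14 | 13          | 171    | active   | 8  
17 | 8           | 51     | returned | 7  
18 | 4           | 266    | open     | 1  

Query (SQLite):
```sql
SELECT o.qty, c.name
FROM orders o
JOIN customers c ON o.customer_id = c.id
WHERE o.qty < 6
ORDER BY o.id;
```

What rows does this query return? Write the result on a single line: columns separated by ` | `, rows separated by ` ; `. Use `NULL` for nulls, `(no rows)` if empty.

Each orders row matches the customers row where customer_id = customers.id.
Then keep rows with o.qty < 6.

5 | Eve ; 1 | Eve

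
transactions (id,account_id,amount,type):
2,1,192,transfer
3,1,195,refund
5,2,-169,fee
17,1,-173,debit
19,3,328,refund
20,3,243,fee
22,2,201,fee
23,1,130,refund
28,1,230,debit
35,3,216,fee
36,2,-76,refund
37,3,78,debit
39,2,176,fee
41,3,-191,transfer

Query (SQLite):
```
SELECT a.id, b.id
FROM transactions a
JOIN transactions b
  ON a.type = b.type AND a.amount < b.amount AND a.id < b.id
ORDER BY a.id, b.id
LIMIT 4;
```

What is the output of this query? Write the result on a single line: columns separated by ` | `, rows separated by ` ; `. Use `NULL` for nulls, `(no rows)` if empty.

3 | 19 ; 5 | 20 ; 5 | 22 ; 5 | 35

Pairs (a,b) with same type, a.amount < b.amount, a.id < b.id.
type groups: debit:{17,28,37} fee:{5,20,22,35,39} refund:{3,19,23,36} transfer:{2,41}
Ordered by (a.id, b.id); first 4.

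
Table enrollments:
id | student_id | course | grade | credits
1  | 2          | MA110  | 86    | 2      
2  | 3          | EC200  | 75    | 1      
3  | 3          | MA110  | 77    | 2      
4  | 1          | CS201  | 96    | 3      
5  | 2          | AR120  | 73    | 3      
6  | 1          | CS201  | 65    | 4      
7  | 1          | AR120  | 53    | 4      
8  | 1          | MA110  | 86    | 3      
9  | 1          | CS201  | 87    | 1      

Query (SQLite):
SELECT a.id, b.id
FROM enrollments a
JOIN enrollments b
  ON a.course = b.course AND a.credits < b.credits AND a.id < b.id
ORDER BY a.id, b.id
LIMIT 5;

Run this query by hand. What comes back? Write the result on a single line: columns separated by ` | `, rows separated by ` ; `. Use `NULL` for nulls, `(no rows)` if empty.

Pairs (a,b) with same course, a.credits < b.credits, a.id < b.id.
course groups: AR120:{5,7} CS201:{4,6,9} EC200:{2} MA110:{1,3,8}
Ordered by (a.id, b.id); first 5.

1 | 8 ; 3 | 8 ; 4 | 6 ; 5 | 7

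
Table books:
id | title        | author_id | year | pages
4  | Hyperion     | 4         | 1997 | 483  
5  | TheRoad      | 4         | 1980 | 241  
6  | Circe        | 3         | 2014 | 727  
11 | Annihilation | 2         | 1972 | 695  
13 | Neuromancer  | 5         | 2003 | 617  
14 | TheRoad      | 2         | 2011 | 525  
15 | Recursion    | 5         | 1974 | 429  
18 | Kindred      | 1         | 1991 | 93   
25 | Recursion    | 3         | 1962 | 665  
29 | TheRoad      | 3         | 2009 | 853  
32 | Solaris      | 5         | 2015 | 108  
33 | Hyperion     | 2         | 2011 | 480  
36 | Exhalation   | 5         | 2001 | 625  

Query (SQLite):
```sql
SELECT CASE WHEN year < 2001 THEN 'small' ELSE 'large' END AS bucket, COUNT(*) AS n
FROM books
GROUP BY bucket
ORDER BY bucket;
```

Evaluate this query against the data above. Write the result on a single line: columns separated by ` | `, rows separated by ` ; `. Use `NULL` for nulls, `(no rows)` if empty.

large | 7 ; small | 6

Bucket rows by year < 2001 → 'small' else 'large'; count each bucket.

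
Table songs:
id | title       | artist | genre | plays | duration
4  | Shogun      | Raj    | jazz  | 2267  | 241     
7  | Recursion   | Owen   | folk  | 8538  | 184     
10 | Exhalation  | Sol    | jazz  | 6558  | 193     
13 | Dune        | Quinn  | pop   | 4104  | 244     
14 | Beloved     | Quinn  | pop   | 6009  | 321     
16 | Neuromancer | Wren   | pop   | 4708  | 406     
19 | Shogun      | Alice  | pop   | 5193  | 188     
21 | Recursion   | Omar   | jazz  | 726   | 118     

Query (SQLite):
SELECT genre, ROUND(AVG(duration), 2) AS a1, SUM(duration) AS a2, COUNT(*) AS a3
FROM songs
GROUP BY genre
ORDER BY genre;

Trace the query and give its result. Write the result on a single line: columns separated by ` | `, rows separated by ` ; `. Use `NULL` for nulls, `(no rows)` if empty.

folk | 184 | 184 | 1 ; jazz | 184 | 552 | 3 ; pop | 289.75 | 1159 | 4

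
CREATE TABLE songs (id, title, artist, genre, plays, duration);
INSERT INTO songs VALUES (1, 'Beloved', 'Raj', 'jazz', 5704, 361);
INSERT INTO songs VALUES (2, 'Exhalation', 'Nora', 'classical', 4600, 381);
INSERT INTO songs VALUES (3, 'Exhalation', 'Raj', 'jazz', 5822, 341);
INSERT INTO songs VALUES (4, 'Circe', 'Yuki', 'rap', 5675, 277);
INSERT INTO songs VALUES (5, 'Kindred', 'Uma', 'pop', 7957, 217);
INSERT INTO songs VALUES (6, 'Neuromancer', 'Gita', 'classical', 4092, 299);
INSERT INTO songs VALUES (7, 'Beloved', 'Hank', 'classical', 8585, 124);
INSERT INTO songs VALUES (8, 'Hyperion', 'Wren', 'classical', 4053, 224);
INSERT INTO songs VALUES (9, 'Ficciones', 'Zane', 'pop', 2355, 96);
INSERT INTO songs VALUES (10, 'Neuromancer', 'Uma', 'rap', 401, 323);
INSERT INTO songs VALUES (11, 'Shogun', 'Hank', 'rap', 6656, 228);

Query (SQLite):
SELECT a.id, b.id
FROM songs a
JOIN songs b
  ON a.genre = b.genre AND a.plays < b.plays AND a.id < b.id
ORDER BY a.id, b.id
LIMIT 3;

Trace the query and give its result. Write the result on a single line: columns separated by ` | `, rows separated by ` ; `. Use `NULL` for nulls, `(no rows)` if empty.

1 | 3 ; 2 | 7 ; 4 | 11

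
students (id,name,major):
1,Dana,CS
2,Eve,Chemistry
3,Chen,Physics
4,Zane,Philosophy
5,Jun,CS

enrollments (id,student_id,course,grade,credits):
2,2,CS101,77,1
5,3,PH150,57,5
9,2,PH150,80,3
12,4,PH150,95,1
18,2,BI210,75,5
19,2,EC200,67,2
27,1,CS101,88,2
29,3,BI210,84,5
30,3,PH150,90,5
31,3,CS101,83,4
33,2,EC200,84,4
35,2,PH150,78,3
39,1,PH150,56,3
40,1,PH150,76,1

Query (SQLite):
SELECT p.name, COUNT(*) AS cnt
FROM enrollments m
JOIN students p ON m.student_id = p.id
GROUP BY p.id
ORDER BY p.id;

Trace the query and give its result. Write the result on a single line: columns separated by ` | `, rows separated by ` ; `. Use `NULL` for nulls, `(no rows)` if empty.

Join each enrollments row to its students via student_id.
Group joined rows by students.id; compute COUNT(*) per group.
  1: ids {27, 39, 40} → COUNT(*)=3
  2: ids {2, 9, 18, 19, 33, 35} → COUNT(*)=6
  3: ids {5, 29, 30, 31} → COUNT(*)=4
  4: ids {12} → COUNT(*)=1

Dana | 3 ; Eve | 6 ; Chen | 4 ; Zane | 1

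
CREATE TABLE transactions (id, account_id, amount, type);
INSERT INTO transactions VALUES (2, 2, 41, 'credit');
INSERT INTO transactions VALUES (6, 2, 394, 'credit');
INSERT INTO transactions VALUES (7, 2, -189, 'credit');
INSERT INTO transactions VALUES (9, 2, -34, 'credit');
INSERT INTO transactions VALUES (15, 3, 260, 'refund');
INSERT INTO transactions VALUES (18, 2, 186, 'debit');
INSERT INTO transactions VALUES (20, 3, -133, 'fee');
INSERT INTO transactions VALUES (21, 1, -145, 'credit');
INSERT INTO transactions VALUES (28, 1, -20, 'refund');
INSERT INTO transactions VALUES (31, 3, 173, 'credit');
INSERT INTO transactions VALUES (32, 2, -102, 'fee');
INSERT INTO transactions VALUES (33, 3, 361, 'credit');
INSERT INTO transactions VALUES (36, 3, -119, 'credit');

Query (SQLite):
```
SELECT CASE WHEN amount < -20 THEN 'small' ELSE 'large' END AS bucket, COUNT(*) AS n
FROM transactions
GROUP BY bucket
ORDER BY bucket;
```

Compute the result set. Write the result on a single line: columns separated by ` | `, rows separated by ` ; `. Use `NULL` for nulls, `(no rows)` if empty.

large | 7 ; small | 6

Bucket rows by amount < -20 → 'small' else 'large'; count each bucket.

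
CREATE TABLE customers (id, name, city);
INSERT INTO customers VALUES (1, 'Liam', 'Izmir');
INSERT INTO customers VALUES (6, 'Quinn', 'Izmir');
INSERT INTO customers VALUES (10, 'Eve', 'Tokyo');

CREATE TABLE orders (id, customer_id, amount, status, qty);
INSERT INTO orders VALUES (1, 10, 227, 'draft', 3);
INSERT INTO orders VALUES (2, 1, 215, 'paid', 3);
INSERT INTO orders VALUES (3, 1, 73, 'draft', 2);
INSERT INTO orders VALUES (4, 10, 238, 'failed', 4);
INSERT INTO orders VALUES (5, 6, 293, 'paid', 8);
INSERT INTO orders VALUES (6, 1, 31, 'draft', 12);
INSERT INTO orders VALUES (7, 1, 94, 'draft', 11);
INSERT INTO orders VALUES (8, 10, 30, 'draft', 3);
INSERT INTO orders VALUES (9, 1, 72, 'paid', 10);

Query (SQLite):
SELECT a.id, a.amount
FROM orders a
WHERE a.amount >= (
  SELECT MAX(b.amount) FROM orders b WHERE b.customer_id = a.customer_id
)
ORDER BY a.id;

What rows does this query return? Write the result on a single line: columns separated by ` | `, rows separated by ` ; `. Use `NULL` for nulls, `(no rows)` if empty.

2 | 215 ; 4 | 238 ; 5 | 293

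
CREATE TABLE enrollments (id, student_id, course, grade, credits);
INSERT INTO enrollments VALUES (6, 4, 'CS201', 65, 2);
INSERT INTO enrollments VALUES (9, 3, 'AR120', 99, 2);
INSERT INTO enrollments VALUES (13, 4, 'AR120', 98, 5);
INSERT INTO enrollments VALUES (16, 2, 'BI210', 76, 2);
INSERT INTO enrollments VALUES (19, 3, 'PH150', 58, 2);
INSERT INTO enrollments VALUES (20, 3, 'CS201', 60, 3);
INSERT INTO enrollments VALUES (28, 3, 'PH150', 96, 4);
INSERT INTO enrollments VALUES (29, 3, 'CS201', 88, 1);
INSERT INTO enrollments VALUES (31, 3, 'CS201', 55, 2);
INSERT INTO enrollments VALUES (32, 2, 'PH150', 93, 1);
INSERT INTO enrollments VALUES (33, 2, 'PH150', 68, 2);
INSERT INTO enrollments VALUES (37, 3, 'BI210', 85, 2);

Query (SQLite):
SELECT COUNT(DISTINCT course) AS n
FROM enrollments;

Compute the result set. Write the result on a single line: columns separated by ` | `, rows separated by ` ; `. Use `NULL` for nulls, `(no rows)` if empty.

4

Count distinct non-NULL course values.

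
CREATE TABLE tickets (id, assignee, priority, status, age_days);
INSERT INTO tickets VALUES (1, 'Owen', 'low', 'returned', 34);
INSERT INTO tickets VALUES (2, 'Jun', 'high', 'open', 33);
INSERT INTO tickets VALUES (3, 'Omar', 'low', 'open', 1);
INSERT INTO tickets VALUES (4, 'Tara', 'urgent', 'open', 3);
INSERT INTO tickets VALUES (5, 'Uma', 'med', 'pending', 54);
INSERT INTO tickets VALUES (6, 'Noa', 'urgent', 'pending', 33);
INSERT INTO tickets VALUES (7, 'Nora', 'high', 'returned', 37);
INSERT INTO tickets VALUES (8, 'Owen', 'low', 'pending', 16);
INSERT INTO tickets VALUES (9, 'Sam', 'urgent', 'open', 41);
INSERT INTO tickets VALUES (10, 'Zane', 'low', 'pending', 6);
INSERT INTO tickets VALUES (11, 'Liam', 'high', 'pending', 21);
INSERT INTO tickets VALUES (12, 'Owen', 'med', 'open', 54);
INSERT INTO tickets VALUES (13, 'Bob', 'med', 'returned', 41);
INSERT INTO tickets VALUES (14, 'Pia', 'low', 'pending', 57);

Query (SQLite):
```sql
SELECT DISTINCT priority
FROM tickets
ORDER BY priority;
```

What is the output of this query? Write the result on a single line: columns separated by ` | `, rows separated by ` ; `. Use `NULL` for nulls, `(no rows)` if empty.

high ; low ; med ; urgent

Collect distinct priority values from tickets.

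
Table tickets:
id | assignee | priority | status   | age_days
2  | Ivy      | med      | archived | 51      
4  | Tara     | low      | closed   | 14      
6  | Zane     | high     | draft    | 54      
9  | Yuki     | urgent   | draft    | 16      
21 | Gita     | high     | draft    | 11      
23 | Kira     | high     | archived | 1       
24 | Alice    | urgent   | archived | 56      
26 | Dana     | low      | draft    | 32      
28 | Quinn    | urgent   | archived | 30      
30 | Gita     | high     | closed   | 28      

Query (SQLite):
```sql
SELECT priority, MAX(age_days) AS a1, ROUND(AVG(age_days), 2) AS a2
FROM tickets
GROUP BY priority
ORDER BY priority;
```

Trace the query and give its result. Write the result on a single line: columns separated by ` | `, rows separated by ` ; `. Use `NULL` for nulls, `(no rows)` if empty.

high | 54 | 23.5 ; low | 32 | 23 ; med | 51 | 51 ; urgent | 56 | 34

Group tickets by priority.
Per group compute: MAX(age_days), ROUND(AVG(age_days), 2).
  high: ids {6, 21, 23, 30} → MAX(age_days)=54, ROUND(AVG(age_days), 2)=23.5
  low: ids {4, 26} → MAX(age_days)=32, ROUND(AVG(age_days), 2)=23
  med: ids {2} → MAX(age_days)=51, ROUND(AVG(age_days), 2)=51
  urgent: ids {9, 24, 28} → MAX(age_days)=56, ROUND(AVG(age_days), 2)=34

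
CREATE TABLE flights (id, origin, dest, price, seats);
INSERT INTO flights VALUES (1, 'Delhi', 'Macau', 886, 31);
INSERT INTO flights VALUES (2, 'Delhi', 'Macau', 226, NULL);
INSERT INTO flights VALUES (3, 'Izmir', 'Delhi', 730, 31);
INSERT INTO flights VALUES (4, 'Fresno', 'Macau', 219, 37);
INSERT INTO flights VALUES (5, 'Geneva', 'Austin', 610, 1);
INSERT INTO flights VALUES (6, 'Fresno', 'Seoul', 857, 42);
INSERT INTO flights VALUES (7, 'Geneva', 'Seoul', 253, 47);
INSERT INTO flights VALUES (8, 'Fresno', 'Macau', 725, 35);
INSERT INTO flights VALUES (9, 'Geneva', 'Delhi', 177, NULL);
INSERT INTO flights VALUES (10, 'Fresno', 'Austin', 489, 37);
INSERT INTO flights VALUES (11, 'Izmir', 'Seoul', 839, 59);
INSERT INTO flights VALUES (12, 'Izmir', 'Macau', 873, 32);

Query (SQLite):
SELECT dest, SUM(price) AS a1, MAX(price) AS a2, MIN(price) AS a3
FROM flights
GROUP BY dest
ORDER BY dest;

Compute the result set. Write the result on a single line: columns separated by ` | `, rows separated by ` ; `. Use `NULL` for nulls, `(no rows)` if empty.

Austin | 1099 | 610 | 489 ; Delhi | 907 | 730 | 177 ; Macau | 2929 | 886 | 219 ; Seoul | 1949 | 857 | 253

Group flights by dest.
Per group compute: SUM(price), MAX(price), MIN(price).
  Austin: ids {5, 10} → SUM(price)=1099, MAX(price)=610, MIN(price)=489
  Delhi: ids {3, 9} → SUM(price)=907, MAX(price)=730, MIN(price)=177
  Macau: ids {1, 2, 4, 8, 12} → SUM(price)=2929, MAX(price)=886, MIN(price)=219
  Seoul: ids {6, 7, 11} → SUM(price)=1949, MAX(price)=857, MIN(price)=253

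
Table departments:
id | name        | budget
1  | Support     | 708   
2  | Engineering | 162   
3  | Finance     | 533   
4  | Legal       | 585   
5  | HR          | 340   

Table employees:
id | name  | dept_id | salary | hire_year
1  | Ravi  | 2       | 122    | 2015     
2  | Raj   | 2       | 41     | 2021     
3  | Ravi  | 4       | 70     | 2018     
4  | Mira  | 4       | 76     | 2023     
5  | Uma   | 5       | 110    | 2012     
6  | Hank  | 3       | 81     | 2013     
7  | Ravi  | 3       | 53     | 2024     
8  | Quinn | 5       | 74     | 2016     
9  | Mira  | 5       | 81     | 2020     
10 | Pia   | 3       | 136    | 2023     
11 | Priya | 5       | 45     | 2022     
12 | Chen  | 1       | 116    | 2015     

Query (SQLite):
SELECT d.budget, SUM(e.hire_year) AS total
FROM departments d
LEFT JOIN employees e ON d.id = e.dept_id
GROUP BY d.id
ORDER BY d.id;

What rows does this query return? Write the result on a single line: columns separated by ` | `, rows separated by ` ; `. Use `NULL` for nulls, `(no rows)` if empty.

708 | 2015 ; 162 | 4036 ; 533 | 6060 ; 585 | 4041 ; 340 | 8070

LEFT JOIN keeps every departments row; unmatched ones get NULL for employees columns.
Group by departments.id and compute SUM(e.hire_year). SUM over an all-NULL group is NULL.
  1: ids {12} → SUM(e.hire_year)=2015
  2: ids {1, 2} → SUM(e.hire_year)=4036
  3: ids {6, 7, 10} → SUM(e.hire_year)=6060
  4: ids {3, 4} → SUM(e.hire_year)=4041
  5: ids {5, 8, 9, 11} → SUM(e.hire_year)=8070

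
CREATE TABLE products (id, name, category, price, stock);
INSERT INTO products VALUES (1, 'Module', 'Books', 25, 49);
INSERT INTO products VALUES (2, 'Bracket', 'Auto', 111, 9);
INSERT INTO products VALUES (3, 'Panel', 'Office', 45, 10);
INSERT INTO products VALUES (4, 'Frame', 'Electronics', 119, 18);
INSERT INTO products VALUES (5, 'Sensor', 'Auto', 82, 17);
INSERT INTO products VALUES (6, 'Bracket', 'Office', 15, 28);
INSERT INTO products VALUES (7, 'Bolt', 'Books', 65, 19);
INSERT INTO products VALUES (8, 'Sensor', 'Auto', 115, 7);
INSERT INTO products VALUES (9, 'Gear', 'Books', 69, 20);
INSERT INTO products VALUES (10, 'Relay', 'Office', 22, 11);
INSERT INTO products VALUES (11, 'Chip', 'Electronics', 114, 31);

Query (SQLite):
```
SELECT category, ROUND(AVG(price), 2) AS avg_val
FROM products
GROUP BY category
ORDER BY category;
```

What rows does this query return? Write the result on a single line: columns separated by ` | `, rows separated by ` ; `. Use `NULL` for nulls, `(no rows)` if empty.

Partition products by category; compute ROUND(AVG(price), 2) within each group.
  Auto: ids {2, 5, 8} → ROUND(AVG(price), 2)=102.67
  Books: ids {1, 7, 9} → ROUND(AVG(price), 2)=53
  Electronics: ids {4, 11} → ROUND(AVG(price), 2)=116.5
  Office: ids {3, 6, 10} → ROUND(AVG(price), 2)=27.33

Auto | 102.67 ; Books | 53 ; Electronics | 116.5 ; Office | 27.33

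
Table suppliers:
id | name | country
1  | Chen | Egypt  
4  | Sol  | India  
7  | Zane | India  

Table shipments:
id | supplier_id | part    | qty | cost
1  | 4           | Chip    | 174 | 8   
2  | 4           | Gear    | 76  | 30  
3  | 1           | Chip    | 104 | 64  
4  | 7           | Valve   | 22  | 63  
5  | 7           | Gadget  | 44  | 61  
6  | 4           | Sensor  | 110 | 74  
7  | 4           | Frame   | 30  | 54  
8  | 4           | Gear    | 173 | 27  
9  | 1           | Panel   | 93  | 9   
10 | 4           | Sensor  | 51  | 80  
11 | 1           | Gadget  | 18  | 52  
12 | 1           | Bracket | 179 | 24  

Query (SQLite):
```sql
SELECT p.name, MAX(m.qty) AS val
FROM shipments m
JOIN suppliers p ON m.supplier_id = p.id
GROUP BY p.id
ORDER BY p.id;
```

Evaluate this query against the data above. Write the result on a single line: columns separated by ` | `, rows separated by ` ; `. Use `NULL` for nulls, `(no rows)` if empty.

Join each shipments row to its suppliers via supplier_id.
Group joined rows by suppliers.id; compute MAX(m.qty) per group.
  1: ids {3, 9, 11, 12} → MAX(m.qty)=179
  4: ids {1, 2, 6, 7, 8, 10} → MAX(m.qty)=174
  7: ids {4, 5} → MAX(m.qty)=44

Chen | 179 ; Sol | 174 ; Zane | 44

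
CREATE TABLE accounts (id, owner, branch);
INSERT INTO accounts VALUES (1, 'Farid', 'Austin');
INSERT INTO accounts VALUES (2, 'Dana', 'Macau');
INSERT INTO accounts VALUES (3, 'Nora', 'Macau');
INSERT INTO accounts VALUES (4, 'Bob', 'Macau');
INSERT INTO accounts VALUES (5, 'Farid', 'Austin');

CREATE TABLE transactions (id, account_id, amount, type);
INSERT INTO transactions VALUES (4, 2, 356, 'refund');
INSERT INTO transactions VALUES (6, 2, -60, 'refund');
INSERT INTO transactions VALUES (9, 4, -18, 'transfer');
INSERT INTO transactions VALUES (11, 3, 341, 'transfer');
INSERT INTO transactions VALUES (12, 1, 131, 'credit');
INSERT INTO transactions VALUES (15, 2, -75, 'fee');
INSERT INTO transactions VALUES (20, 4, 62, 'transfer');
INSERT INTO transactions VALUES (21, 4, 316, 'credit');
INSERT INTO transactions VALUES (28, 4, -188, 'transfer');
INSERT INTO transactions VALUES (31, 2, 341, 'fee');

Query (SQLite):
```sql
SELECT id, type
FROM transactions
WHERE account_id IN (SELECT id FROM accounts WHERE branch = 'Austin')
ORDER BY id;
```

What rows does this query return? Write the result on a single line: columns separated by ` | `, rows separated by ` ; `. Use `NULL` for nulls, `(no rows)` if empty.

12 | credit

Inner query: accounts.id where branch = 'Austin'.
Outer: keep transactions rows whose account_id is in that set.
Inner query → {1, 5}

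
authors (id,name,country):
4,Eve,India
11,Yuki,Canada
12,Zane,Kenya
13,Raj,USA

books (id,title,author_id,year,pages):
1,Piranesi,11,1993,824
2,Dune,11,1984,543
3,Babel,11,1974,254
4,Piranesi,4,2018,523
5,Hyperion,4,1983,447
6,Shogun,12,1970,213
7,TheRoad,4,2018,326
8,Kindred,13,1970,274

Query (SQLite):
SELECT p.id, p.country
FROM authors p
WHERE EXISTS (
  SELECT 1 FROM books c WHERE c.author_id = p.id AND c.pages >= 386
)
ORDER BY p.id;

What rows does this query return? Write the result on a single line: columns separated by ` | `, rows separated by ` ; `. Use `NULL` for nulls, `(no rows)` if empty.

4 | India ; 11 | Canada

For each authors row, check whether any books with matching author_id has pages >= 386.
Keep rows where that is true.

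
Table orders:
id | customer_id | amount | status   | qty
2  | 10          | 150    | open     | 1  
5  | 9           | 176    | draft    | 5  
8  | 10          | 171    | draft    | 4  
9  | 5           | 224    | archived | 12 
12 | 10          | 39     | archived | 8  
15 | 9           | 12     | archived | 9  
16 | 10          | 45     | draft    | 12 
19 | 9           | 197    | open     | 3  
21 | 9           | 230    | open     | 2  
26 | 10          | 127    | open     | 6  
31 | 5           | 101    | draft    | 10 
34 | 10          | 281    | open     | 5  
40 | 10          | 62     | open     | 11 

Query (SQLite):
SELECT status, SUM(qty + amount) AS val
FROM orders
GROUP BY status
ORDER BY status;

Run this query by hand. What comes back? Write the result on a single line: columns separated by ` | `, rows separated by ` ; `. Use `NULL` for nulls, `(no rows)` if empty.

archived | 304 ; draft | 524 ; open | 1075

For each row compute qty + amount.
Group by status; take SUM of the expression per group.
  archived: ids {9, 12, 15} → SUM(qty + amount)=304
  draft: ids {5, 8, 16, 31} → SUM(qty + amount)=524
  open: ids {2, 19, 21, 26, 34, 40} → SUM(qty + amount)=1075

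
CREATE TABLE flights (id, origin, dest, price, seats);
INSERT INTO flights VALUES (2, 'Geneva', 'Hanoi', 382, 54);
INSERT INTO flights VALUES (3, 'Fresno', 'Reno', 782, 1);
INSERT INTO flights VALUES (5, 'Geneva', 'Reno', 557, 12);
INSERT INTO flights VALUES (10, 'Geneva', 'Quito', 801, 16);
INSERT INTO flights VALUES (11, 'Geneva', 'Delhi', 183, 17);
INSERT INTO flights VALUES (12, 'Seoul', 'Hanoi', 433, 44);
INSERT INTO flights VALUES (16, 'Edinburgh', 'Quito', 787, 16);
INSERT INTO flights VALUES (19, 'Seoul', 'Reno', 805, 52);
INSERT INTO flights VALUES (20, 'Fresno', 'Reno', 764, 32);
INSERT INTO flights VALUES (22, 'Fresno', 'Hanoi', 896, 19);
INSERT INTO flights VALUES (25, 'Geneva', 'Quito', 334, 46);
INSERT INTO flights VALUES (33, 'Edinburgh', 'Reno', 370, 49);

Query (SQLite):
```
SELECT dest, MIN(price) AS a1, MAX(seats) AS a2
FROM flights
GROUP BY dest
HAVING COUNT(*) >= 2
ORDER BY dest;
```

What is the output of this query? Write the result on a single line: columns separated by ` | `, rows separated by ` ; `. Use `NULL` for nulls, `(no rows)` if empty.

Group flights by dest.
Per group compute: MIN(price), MAX(seats).
HAVING: drop groups with fewer than 2 rows.
  Delhi: ids {11} → MIN(price)=183, MAX(seats)=17
  Hanoi: ids {2, 12, 22} → MIN(price)=382, MAX(seats)=54
  Quito: ids {10, 16, 25} → MIN(price)=334, MAX(seats)=46
  Reno: ids {3, 5, 19, 20, 33} → MIN(price)=370, MAX(seats)=52

Hanoi | 382 | 54 ; Quito | 334 | 46 ; Reno | 370 | 52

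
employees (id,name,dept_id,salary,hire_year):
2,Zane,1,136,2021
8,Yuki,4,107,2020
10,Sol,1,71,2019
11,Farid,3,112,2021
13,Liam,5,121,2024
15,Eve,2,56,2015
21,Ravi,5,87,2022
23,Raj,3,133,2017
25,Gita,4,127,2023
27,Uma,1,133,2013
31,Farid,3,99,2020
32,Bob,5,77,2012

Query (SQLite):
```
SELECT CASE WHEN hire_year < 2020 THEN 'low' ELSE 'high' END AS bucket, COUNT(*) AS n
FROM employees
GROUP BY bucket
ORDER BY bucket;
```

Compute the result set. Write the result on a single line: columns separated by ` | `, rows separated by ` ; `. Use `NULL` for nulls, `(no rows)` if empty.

high | 7 ; low | 5

Bucket rows by hire_year < 2020 → 'low' else 'high'; count each bucket.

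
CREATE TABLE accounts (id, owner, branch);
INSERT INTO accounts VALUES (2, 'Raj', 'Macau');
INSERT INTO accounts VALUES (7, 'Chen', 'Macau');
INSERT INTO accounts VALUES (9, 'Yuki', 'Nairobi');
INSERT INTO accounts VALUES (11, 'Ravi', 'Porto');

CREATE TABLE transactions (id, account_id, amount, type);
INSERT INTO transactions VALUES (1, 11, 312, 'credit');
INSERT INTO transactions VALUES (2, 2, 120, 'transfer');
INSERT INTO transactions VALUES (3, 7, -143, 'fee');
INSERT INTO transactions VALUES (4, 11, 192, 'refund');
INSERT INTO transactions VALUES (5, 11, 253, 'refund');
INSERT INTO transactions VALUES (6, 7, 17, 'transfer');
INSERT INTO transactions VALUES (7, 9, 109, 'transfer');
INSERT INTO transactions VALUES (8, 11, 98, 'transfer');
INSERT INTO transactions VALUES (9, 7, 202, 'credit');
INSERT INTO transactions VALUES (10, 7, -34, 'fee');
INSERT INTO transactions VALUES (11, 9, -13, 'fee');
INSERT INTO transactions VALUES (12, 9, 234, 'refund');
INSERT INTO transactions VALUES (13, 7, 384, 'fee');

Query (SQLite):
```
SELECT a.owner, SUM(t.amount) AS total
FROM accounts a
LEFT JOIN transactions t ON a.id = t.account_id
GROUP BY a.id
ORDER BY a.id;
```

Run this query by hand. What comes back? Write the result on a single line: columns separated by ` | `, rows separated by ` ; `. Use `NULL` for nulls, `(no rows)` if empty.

LEFT JOIN keeps every accounts row; unmatched ones get NULL for transactions columns.
Group by accounts.id and compute SUM(t.amount). SUM over an all-NULL group is NULL.
  2: ids {2} → SUM(t.amount)=120
  7: ids {3, 6, 9, 10, 13} → SUM(t.amount)=426
  9: ids {7, 11, 12} → SUM(t.amount)=330
  11: ids {1, 4, 5, 8} → SUM(t.amount)=855

Raj | 120 ; Chen | 426 ; Yuki | 330 ; Ravi | 855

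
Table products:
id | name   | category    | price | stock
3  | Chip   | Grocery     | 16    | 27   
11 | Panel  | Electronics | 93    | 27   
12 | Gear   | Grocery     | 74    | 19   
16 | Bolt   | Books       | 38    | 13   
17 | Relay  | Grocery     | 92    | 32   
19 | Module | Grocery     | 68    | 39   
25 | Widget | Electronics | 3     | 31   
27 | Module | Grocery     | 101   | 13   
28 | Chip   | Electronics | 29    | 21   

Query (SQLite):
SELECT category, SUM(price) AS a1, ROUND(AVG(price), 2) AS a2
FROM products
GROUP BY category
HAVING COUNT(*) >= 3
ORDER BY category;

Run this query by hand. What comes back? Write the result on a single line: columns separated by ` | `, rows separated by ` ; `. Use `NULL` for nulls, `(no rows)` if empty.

Group products by category.
Per group compute: SUM(price), ROUND(AVG(price), 2).
HAVING: drop groups with fewer than 3 rows.
  Books: ids {16} → SUM(price)=38, ROUND(AVG(price), 2)=38
  Electronics: ids {11, 25, 28} → SUM(price)=125, ROUND(AVG(price), 2)=41.67
  Grocery: ids {3, 12, 17, 19, 27} → SUM(price)=351, ROUND(AVG(price), 2)=70.2

Electronics | 125 | 41.67 ; Grocery | 351 | 70.2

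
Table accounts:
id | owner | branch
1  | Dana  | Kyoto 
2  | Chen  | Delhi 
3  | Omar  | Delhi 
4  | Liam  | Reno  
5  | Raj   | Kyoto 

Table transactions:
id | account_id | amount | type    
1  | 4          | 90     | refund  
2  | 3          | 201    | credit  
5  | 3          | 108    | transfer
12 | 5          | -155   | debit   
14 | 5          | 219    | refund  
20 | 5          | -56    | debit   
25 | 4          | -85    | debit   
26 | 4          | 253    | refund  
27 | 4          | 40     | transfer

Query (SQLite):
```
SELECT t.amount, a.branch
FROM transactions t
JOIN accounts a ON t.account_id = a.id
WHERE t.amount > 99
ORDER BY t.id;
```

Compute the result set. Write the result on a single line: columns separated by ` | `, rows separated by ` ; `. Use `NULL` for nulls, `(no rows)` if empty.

201 | Delhi ; 108 | Delhi ; 219 | Kyoto ; 253 | Reno

Each transactions row matches the accounts row where account_id = accounts.id.
Then keep rows with t.amount > 99.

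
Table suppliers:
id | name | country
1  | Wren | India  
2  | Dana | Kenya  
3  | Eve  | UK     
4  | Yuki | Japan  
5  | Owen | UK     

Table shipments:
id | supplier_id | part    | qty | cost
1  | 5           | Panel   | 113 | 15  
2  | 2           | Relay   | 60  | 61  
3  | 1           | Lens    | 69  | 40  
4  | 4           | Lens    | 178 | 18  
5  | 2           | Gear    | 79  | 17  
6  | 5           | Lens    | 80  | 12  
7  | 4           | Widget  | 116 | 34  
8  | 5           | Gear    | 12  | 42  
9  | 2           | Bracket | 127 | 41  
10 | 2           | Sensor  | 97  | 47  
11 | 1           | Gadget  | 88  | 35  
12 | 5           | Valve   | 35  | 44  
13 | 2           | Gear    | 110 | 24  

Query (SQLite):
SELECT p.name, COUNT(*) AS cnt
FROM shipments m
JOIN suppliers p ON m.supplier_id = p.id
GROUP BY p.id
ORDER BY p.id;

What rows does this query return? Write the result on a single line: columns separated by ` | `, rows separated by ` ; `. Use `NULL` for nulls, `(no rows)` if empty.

Join each shipments row to its suppliers via supplier_id.
Group joined rows by suppliers.id; compute COUNT(*) per group.
  1: ids {3, 11} → COUNT(*)=2
  2: ids {2, 5, 9, 10, 13} → COUNT(*)=5
  4: ids {4, 7} → COUNT(*)=2
  5: ids {1, 6, 8, 12} → COUNT(*)=4

Wren | 2 ; Dana | 5 ; Yuki | 2 ; Owen | 4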